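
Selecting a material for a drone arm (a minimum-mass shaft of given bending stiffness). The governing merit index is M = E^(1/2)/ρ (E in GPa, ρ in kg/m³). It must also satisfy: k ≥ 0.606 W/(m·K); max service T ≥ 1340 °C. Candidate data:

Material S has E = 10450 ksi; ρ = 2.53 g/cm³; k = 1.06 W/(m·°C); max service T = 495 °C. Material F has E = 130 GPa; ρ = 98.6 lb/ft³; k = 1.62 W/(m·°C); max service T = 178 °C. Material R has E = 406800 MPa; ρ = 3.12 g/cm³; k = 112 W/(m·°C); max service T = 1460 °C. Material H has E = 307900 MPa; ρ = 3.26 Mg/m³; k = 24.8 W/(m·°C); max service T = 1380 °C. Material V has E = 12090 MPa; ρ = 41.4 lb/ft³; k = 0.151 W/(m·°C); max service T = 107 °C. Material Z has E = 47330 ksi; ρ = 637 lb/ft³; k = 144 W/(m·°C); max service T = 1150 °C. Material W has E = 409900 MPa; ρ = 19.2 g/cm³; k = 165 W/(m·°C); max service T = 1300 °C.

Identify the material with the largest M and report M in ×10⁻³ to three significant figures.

Screen on constraints: k ≥ 0.606 W/(m·K); max service T ≥ 1340 °C. Survivors: material R, material H.
Putting every candidate on a common basis:
  material R: E = 406.8 GPa, ρ = 3120 kg/m³
  material H: E = 307.9 GPa, ρ = 3260 kg/m³
  material R: M = 6.46×10⁻³
  material H: M = 5.38×10⁻³
The maximum is for material R.

material R, M = 6.46×10⁻³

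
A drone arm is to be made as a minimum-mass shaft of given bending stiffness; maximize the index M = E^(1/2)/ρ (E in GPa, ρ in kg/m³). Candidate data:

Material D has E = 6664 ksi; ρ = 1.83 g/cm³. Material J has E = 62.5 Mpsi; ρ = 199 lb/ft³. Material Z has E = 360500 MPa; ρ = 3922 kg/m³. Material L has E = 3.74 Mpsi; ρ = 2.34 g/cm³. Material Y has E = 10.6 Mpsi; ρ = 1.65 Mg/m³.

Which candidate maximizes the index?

After converting to SI:
  material D: E = 45.95 GPa, ρ = 1830 kg/m³
  material J: E = 430.9 GPa, ρ = 3188 kg/m³
  material Z: E = 360.5 GPa, ρ = 3922 kg/m³
  material L: E = 25.79 GPa, ρ = 2340 kg/m³
  material Y: E = 73.08 GPa, ρ = 1650 kg/m³
  material J: M = 6.51×10⁻³
  material Y: M = 5.18×10⁻³
  material Z: M = 4.84×10⁻³
  material D: M = 3.70×10⁻³
  material L: M = 2.17×10⁻³
Material J ranks first.

material J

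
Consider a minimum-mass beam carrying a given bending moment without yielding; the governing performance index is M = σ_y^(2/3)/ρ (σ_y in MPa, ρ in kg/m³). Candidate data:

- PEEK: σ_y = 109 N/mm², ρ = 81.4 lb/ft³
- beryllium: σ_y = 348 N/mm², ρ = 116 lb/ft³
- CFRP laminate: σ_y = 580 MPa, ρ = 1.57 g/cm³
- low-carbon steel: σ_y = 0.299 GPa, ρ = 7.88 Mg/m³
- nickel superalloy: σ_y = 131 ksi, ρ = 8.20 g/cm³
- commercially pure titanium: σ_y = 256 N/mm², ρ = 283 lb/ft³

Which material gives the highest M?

CFRP laminate

Normalizing units and computing the index:
  PEEK: σ_y = 109.0 MPa, ρ = 1304 kg/m³
  beryllium: σ_y = 348.0 MPa, ρ = 1858 kg/m³
  CFRP laminate: σ_y = 580.0 MPa, ρ = 1570 kg/m³
  low-carbon steel: σ_y = 299.0 MPa, ρ = 7880 kg/m³
  nickel superalloy: σ_y = 903.2 MPa, ρ = 8200 kg/m³
  commercially pure titanium: σ_y = 256.0 MPa, ρ = 4533 kg/m³
  CFRP laminate: M = 44.3×10⁻³
  beryllium: M = 26.6×10⁻³
  PEEK: M = 17.5×10⁻³
  nickel superalloy: M = 11.4×10⁻³
  commercially pure titanium: M = 8.89×10⁻³
  low-carbon steel: M = 5.67×10⁻³
CFRP laminate ranks first.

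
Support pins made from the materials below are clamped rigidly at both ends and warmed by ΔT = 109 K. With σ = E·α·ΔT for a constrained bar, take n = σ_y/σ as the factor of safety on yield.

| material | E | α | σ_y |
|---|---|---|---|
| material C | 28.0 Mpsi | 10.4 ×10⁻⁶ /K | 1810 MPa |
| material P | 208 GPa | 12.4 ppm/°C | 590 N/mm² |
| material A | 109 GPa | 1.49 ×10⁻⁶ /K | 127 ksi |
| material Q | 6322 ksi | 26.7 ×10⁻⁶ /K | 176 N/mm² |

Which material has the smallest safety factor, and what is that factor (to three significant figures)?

material Q, n = 1.39

Per material, after unit conversion:
  material C: E = 193.1, α = 10.4, σ_y = 1810 → σ = 219 MPa, n = 8.27
  material P: E = 208.0, α = 12.4, σ_y = 590.0 → σ = 281 MPa, n = 2.10
  material A: E = 109.0, α = 1.49, σ_y = 875.6 → σ = 17.7 MPa, n = 49.5
  material Q: E = 43.59, α = 26.7, σ_y = 176.0 → σ = 127 MPa, n = 1.39
Smallest n: material Q with n = 1.39.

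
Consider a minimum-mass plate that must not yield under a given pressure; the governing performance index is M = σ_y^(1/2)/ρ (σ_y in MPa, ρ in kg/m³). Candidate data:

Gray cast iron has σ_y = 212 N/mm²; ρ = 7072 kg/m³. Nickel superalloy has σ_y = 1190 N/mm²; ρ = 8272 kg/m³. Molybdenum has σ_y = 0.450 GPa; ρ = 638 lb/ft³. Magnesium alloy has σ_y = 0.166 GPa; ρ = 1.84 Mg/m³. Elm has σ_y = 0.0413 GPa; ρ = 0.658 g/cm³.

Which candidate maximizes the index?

elm

In SI units:
  gray cast iron: σ_y = 212.0 MPa, ρ = 7072 kg/m³
  nickel superalloy: σ_y = 1190 MPa, ρ = 8272 kg/m³
  molybdenum: σ_y = 450.0 MPa, ρ = 10220 kg/m³
  magnesium alloy: σ_y = 166.0 MPa, ρ = 1840 kg/m³
  elm: σ_y = 41.30 MPa, ρ = 658.0 kg/m³
  elm: M = 9.77×10⁻³
  magnesium alloy: M = 7.00×10⁻³
  nickel superalloy: M = 4.17×10⁻³
  molybdenum: M = 2.08×10⁻³
  gray cast iron: M = 2.06×10⁻³
Elm has the largest M.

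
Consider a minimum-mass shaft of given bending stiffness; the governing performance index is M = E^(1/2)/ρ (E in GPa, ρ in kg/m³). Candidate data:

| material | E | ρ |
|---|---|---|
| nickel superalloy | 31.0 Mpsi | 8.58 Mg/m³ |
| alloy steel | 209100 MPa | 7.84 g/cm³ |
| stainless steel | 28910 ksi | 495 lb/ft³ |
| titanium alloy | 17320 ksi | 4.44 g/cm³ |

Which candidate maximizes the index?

titanium alloy

Normalizing units and computing the index:
  nickel superalloy: E = 213.7 GPa, ρ = 8580 kg/m³
  alloy steel: E = 209.1 GPa, ρ = 7840 kg/m³
  stainless steel: E = 199.3 GPa, ρ = 7929 kg/m³
  titanium alloy: E = 119.4 GPa, ρ = 4440 kg/m³
  titanium alloy: M = 2.46×10⁻³
  alloy steel: M = 1.84×10⁻³
  stainless steel: M = 1.78×10⁻³
  nickel superalloy: M = 1.70×10⁻³
Highest index: titanium alloy.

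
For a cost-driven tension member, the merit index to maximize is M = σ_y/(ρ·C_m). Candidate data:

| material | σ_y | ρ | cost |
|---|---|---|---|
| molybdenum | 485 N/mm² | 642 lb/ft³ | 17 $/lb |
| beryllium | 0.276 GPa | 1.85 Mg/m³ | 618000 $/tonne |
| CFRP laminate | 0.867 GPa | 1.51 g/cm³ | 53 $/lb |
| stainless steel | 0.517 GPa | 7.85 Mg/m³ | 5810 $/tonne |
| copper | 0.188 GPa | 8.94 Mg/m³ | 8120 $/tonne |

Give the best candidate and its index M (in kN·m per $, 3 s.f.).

stainless steel, M = 11.3 kN·m per $

After converting to SI:
  molybdenum: σ_y = 485.0 MPa, ρ = 10280 kg/m³, cost = 37.48 $/kg
  beryllium: σ_y = 276.0 MPa, ρ = 1850 kg/m³, cost = 618.0 $/kg
  CFRP laminate: σ_y = 867.0 MPa, ρ = 1510 kg/m³, cost = 116.8 $/kg
  stainless steel: σ_y = 517.0 MPa, ρ = 7850 kg/m³, cost = 5.810 $/kg
  copper: σ_y = 188.0 MPa, ρ = 8940 kg/m³, cost = 8.120 $/kg
  stainless steel: M = 11.3 kN·m per $
  CFRP laminate: M = 4.91 kN·m per $
  copper: M = 2.59 kN·m per $
  molybdenum: M = 1.26 kN·m per $
  beryllium: M = 0.241 kN·m per $
Stainless steel ranks first.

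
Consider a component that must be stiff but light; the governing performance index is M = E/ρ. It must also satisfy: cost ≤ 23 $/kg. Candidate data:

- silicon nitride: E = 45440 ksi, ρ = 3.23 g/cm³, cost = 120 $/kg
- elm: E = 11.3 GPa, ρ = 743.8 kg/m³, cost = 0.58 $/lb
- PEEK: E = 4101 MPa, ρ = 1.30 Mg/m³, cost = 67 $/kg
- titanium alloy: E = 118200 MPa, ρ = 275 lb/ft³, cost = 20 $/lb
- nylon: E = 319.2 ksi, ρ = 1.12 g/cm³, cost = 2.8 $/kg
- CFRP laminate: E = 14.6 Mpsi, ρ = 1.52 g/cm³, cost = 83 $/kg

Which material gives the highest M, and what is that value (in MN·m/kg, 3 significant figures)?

Screen on constraints: cost ≤ 23 $/kg. Survivors: elm, nylon.
Normalizing units and computing the index:
  elm: E = 11.30 GPa, ρ = 743.8 kg/m³
  nylon: E = 2.201 GPa, ρ = 1120 kg/m³
  elm: M = 15.2 MN·m/kg
  nylon: M = 1.97 MN·m/kg
The maximum is for elm.

elm, M = 15.2 MN·m/kg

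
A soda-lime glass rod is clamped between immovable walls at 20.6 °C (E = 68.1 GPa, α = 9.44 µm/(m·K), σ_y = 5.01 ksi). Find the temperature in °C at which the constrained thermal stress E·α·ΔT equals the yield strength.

σ_y = 5.01 ksi = 34.54 MPa.
E·α·ΔT = 34.54 MPa ⇒ ΔT = 34.54 / (68.10×10³ × 9.44×10⁻⁶) = 53.73 K.
T = 20.6 + 53.73 = 74.33 °C.

74.3 °C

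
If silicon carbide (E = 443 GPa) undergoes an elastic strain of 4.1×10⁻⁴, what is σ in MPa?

182 MPa

σ = E·ε = 443000 MPa × 4.1×10⁻⁴ = 182 MPa.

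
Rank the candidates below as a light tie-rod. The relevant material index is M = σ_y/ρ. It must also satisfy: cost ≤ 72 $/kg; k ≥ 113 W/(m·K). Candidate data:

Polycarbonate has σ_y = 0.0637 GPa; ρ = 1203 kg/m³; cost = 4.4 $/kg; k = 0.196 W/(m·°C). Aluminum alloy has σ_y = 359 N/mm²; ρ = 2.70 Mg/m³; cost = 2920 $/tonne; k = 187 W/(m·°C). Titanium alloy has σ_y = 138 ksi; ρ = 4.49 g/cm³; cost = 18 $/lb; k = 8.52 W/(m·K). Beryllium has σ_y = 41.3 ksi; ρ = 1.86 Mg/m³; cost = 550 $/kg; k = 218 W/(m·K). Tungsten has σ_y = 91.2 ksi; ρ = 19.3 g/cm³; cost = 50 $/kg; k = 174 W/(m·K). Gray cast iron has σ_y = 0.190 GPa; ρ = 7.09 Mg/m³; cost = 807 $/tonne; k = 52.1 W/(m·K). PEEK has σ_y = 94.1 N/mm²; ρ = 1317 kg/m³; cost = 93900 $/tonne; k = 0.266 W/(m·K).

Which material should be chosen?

Screen on constraints: cost ≤ 72 $/kg; k ≥ 113 W/(m·K). Survivors: aluminum alloy, tungsten.
In SI units:
  aluminum alloy: σ_y = 359.0 MPa, ρ = 2700 kg/m³
  tungsten: σ_y = 628.8 MPa, ρ = 19300 kg/m³
  aluminum alloy: M = 133 kN·m/kg
  tungsten: M = 32.6 kN·m/kg
The maximum is for aluminum alloy.

aluminum alloy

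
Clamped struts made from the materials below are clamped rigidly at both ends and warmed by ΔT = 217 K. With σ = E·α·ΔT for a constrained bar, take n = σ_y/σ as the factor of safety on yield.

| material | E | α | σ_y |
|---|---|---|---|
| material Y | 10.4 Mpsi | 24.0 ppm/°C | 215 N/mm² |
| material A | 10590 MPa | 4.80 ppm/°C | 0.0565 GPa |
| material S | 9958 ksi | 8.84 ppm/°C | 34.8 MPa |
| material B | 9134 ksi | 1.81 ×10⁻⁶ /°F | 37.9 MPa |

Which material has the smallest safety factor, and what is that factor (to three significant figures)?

Per material, after unit conversion:
  material Y: E = 71.71, α = 24.0, σ_y = 215.0 → σ = 373 MPa, n = 0.576
  material A: E = 10.59, α = 4.80, σ_y = 56.50 → σ = 11.0 MPa, n = 5.12
  material S: E = 68.66, α = 8.84, σ_y = 34.80 → σ = 132 MPa, n = 0.264
  material B: E = 62.98, α = 3.26, σ_y = 37.90 → σ = 44.5 MPa, n = 0.851
The minimum is material S at n = 0.264.

material S, n = 0.264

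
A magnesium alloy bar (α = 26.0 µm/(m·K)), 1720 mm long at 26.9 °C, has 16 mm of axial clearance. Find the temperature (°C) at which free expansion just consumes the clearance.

385 °C

α·L₀·ΔT = 16.0 mm ⇒ ΔT = 16.0 / (26.0×10⁻⁶ × 1720.0) = 357.8 K.
T = 26.9 + 357.8 = 384.7 °C.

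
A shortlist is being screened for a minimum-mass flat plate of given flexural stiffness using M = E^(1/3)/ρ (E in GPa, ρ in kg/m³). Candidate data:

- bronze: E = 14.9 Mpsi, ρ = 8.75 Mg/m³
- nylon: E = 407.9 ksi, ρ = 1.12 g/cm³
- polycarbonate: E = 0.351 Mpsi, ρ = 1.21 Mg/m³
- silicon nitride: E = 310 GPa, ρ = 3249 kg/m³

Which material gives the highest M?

silicon nitride

Normalizing units and computing the index:
  bronze: E = 102.7 GPa, ρ = 8750 kg/m³
  nylon: E = 2.812 GPa, ρ = 1120 kg/m³
  polycarbonate: E = 2.420 GPa, ρ = 1210 kg/m³
  silicon nitride: E = 310.0 GPa, ρ = 3249 kg/m³
  silicon nitride: M = 2.08×10⁻³
  nylon: M = 1.26×10⁻³
  polycarbonate: M = 1.11×10⁻³
  bronze: M = 0.535×10⁻³
Silicon nitride has the largest M.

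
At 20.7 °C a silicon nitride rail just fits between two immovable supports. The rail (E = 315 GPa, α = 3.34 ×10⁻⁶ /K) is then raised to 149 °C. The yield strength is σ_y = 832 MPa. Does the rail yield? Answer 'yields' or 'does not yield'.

ΔT = 128.3 K. Constrained thermal stress σ = E·α·ΔT = 315.0×10³ MPa × 3.34×10⁻⁶ × 128.3 = 135 MPa (compressive).
Compare to σ_y = 832 MPa: σ < σ_y, so it does not yield.

does not yield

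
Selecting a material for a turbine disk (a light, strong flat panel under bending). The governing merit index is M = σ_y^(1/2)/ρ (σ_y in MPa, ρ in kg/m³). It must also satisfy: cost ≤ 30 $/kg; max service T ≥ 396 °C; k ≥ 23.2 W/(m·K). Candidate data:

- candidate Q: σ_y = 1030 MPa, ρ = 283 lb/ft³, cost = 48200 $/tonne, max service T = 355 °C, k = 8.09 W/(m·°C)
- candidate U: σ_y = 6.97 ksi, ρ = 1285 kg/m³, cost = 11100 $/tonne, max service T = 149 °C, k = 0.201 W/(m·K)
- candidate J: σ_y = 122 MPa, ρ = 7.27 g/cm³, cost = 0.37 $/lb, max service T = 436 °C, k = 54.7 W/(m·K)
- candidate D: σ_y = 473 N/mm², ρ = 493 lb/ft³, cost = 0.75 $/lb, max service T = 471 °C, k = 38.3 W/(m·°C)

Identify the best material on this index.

candidate D

Screen on constraints: cost ≤ 30 $/kg; max service T ≥ 396 °C; k ≥ 23.2 W/(m·K). Survivors: candidate J, candidate D.
Normalizing units and computing the index:
  candidate J: σ_y = 122.0 MPa, ρ = 7270 kg/m³
  candidate D: σ_y = 473.0 MPa, ρ = 7897 kg/m³
  candidate D: M = 2.75×10⁻³
  candidate J: M = 1.52×10⁻³
Candidate D ranks first.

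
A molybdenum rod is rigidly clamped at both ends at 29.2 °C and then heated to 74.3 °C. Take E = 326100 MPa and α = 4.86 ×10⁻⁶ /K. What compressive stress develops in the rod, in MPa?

E = 326100 MPa = 326.1 GPa.
ΔT = 45.10 K. Constrained thermal stress σ = E·α·ΔT = 326.1×10³ MPa × 4.86×10⁻⁶ × 45.10 = 71.5 MPa (compressive).

71.5 MPa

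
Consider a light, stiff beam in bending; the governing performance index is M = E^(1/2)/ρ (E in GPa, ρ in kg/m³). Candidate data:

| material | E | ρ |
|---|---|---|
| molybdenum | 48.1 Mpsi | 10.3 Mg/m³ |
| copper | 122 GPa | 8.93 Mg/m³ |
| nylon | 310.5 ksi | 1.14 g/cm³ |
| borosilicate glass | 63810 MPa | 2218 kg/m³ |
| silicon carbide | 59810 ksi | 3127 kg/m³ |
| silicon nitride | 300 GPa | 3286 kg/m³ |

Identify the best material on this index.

silicon carbide

Convert each candidate to consistent units, then evaluate M:
  molybdenum: E = 331.6 GPa, ρ = 10300 kg/m³
  copper: E = 122.0 GPa, ρ = 8930 kg/m³
  nylon: E = 2.141 GPa, ρ = 1140 kg/m³
  borosilicate glass: E = 63.81 GPa, ρ = 2218 kg/m³
  silicon carbide: E = 412.4 GPa, ρ = 3127 kg/m³
  silicon nitride: E = 300.0 GPa, ρ = 3286 kg/m³
  silicon carbide: M = 6.49×10⁻³
  silicon nitride: M = 5.27×10⁻³
  borosilicate glass: M = 3.60×10⁻³
  molybdenum: M = 1.77×10⁻³
  nylon: M = 1.28×10⁻³
  copper: M = 1.24×10⁻³
Silicon carbide has the largest M.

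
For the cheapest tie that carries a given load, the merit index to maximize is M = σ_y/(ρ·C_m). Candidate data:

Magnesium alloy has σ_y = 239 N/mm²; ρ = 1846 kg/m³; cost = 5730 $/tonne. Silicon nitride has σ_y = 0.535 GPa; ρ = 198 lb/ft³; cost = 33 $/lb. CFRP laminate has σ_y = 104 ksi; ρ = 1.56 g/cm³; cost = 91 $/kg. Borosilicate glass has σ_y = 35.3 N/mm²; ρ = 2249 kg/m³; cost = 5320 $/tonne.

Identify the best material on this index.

magnesium alloy

Normalizing units and computing the index:
  magnesium alloy: σ_y = 239.0 MPa, ρ = 1846 kg/m³, cost = 5.730 $/kg
  silicon nitride: σ_y = 535.0 MPa, ρ = 3172 kg/m³, cost = 72.75 $/kg
  CFRP laminate: σ_y = 717.1 MPa, ρ = 1560 kg/m³, cost = 91.00 $/kg
  borosilicate glass: σ_y = 35.30 MPa, ρ = 2249 kg/m³, cost = 5.320 $/kg
  magnesium alloy: M = 22.6 kN·m per $
  CFRP laminate: M = 5.05 kN·m per $
  borosilicate glass: M = 2.95 kN·m per $
  silicon nitride: M = 2.32 kN·m per $
The maximum is for magnesium alloy.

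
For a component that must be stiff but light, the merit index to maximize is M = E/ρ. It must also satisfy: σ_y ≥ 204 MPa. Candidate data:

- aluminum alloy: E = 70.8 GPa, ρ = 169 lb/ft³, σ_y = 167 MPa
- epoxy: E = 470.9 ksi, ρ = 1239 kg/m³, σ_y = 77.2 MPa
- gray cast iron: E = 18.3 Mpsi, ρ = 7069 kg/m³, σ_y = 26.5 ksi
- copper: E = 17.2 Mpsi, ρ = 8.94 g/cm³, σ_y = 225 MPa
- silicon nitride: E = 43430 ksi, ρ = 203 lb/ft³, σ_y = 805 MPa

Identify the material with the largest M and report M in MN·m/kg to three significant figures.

Screen on constraints: σ_y ≥ 204 MPa. Survivors: copper, silicon nitride.
In SI units:
  copper: E = 118.6 GPa, ρ = 8940 kg/m³
  silicon nitride: E = 299.4 GPa, ρ = 3252 kg/m³
  silicon nitride: M = 92.1 MN·m/kg
  copper: M = 13.3 MN·m/kg
Silicon nitride ranks first.

silicon nitride, M = 92.1 MN·m/kg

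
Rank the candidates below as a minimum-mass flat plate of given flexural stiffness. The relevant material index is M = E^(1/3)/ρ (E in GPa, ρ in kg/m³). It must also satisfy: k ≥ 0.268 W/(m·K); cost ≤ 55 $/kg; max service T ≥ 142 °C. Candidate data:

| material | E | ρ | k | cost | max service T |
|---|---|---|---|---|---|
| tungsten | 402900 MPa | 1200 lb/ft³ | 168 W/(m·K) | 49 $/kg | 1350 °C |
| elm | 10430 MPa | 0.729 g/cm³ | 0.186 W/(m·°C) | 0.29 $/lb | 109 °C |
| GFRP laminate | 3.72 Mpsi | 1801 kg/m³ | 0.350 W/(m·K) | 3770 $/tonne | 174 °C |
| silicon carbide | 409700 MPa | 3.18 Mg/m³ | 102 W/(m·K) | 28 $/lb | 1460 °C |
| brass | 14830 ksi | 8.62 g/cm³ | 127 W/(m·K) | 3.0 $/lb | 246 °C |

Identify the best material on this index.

Screen on constraints: k ≥ 0.268 W/(m·K); cost ≤ 55 $/kg; max service T ≥ 142 °C. Survivors: tungsten, GFRP laminate, brass.
After converting to SI:
  tungsten: E = 402.9 GPa, ρ = 19220 kg/m³
  GFRP laminate: E = 25.65 GPa, ρ = 1801 kg/m³
  brass: E = 102.2 GPa, ρ = 8620 kg/m³
  GFRP laminate: M = 1.64×10⁻³
  brass: M = 0.542×10⁻³
  tungsten: M = 0.384×10⁻³
GFRP laminate has the largest M.

GFRP laminate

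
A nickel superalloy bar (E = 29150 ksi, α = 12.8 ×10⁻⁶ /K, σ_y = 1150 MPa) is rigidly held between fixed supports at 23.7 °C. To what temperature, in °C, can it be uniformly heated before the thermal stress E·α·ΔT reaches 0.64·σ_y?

310 °C

E = 29150 ksi = 201.0 GPa.
E·α·ΔT = 736.0 MPa ⇒ ΔT = 736.0 / (201.0×10³ × 12.8×10⁻⁶) = 286.1 K.
T = 23.7 + 286.1 = 309.8 °C.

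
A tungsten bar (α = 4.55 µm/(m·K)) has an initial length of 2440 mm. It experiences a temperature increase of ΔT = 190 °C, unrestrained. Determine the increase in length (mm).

ΔL = α·L₀·ΔT = 4.55×10⁻⁶ × 2440 mm × 190.0 K = 2.11 mm.

2.11 mm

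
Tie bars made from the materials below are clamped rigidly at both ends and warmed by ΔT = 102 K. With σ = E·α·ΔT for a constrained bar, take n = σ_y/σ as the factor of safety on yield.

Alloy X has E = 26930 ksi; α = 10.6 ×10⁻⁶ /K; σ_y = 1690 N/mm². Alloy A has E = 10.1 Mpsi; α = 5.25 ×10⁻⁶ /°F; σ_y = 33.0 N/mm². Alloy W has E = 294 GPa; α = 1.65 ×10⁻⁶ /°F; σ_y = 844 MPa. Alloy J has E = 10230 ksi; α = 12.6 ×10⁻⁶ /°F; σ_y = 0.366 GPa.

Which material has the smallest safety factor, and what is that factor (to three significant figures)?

alloy A, n = 0.492

With everything in SI (GPa, ×10⁻⁶/K, MPa):
  alloy X: E = 185.7, α = 10.6, σ_y = 1690 → σ = 201 MPa, n = 8.42
  alloy A: E = 69.64, α = 9.45, σ_y = 33.00 → σ = 67.1 MPa, n = 0.492
  alloy W: E = 294.0, α = 2.97, σ_y = 844.0 → σ = 89.1 MPa, n = 9.48
  alloy J: E = 70.53, α = 22.7, σ_y = 366.0 → σ = 163 MPa, n = 2.24
The minimum is alloy A at n = 0.492.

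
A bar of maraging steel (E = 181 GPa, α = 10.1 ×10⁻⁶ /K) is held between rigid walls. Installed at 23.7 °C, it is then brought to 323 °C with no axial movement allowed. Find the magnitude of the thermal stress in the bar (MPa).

ΔT = 299.3 K. Constrained thermal stress σ = E·α·ΔT = 181.0×10³ MPa × 10.1×10⁻⁶ × 299.3 = 547 MPa (compressive).

547 MPa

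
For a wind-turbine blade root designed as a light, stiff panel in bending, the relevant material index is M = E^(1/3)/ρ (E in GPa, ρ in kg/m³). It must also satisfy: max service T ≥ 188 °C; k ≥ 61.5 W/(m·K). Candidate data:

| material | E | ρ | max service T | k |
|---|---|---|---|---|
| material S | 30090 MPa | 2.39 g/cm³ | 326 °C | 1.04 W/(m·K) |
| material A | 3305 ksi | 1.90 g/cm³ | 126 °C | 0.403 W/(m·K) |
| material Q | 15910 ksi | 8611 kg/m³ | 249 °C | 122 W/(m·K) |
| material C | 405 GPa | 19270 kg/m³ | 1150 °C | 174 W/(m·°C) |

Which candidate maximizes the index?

material Q

Screen on constraints: max service T ≥ 188 °C; k ≥ 61.5 W/(m·K). Survivors: material Q, material C.
Convert each candidate to consistent units, then evaluate M:
  material Q: E = 109.7 GPa, ρ = 8611 kg/m³
  material C: E = 405.0 GPa, ρ = 19270 kg/m³
  material Q: M = 0.556×10⁻³
  material C: M = 0.384×10⁻³
Material Q has the largest M.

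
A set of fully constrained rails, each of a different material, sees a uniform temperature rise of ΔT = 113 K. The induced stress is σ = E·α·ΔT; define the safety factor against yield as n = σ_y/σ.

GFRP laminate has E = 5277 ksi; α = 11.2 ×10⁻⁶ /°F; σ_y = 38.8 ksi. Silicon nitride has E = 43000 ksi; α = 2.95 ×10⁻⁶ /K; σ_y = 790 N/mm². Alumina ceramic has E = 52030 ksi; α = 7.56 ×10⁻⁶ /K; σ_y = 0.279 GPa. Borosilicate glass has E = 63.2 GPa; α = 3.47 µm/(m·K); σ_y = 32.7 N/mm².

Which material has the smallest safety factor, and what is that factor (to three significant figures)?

alumina ceramic, n = 0.910

In consistent units (E in GPa, α in ×10⁻⁶/K, σ_y in MPa):
  GFRP laminate: E = 36.38, α = 20.2, σ_y = 267.5 → σ = 82.9 MPa, n = 3.23
  silicon nitride: E = 296.5, α = 2.95, σ_y = 790.0 → σ = 98.8 MPa, n = 7.99
  alumina ceramic: E = 358.7, α = 7.56, σ_y = 279.0 → σ = 306 MPa, n = 0.910
  borosilicate glass: E = 63.20, α = 3.47, σ_y = 32.70 → σ = 24.8 MPa, n = 1.32
Alumina ceramic has the lowest safety factor, n = 0.910.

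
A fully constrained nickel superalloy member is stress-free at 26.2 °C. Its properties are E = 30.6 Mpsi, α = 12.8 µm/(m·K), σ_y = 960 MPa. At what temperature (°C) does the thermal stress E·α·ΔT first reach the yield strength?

382 °C

E = 30.6 Mpsi = 211.0 GPa.
E·α·ΔT = 960.0 MPa ⇒ ΔT = 960.0 / (211.0×10³ × 12.8×10⁻⁶) = 355.5 K.
T = 26.2 + 355.5 = 381.7 °C.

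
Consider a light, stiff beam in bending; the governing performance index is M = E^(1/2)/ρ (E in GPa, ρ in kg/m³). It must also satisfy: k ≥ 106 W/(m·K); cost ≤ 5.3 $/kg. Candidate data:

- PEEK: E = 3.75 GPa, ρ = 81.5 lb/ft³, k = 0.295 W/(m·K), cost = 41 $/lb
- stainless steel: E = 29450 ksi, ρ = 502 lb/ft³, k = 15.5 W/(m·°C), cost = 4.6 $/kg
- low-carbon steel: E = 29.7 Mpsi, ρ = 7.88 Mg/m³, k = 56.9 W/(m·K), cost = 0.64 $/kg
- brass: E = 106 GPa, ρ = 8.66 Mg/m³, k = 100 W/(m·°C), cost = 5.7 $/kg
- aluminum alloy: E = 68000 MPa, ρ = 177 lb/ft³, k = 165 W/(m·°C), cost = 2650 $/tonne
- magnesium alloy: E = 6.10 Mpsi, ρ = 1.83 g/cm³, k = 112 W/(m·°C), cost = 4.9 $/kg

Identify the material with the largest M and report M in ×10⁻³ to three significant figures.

Screen on constraints: k ≥ 106 W/(m·K); cost ≤ 5.3 $/kg. Survivors: aluminum alloy, magnesium alloy.
Putting every candidate on a common basis:
  aluminum alloy: E = 68.00 GPa, ρ = 2835 kg/m³
  magnesium alloy: E = 42.06 GPa, ρ = 1830 kg/m³
  magnesium alloy: M = 3.54×10⁻³
  aluminum alloy: M = 2.91×10⁻³
The maximum is for magnesium alloy.

magnesium alloy, M = 3.54×10⁻³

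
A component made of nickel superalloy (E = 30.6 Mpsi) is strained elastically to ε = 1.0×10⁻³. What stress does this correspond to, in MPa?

211 MPa

E = 30.6 Mpsi = 211.0 GPa.
σ = E·ε = 211000 MPa × 1.0×10⁻³ = 211 MPa.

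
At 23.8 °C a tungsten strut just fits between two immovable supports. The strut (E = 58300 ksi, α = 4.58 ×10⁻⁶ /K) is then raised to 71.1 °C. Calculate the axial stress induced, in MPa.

87.1 MPa

E = 58300 ksi = 402.0 GPa.
ΔT = 47.30 K. Constrained thermal stress σ = E·α·ΔT = 402.0×10³ MPa × 4.58×10⁻⁶ × 47.30 = 87.1 MPa (compressive).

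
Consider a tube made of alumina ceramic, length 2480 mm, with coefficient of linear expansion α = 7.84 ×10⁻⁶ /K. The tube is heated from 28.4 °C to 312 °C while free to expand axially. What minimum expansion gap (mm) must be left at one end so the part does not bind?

ΔT = 312 − 28.4 = 283.6 K.
ΔL = α·L₀·ΔT = 7.84×10⁻⁶ × 2480 mm × 283.6 K = 5.51 mm.

5.51 mm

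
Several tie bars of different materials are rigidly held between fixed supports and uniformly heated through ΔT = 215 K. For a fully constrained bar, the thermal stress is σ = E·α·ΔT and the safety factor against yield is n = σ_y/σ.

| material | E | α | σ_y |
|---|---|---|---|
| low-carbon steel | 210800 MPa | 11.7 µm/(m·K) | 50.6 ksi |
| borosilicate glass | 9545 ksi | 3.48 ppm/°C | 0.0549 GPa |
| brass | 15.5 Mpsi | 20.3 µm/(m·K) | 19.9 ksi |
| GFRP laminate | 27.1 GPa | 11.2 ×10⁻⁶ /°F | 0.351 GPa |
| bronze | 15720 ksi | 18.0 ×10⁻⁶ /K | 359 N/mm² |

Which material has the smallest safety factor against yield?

brass

In consistent units (E in GPa, α in ×10⁻⁶/K, σ_y in MPa):
  low-carbon steel: E = 210.8, α = 11.7, σ_y = 348.9 → σ = 530 MPa, n = 0.658
  borosilicate glass: E = 65.81, α = 3.48, σ_y = 54.90 → σ = 49.2 MPa, n = 1.11
  brass: E = 106.9, α = 20.3, σ_y = 137.2 → σ = 466 MPa, n = 0.294
  GFRP laminate: E = 27.10, α = 20.2, σ_y = 351.0 → σ = 117 MPa, n = 2.99
  bronze: E = 108.4, α = 18.0, σ_y = 359.0 → σ = 419 MPa, n = 0.856
The minimum is brass at n = 0.294.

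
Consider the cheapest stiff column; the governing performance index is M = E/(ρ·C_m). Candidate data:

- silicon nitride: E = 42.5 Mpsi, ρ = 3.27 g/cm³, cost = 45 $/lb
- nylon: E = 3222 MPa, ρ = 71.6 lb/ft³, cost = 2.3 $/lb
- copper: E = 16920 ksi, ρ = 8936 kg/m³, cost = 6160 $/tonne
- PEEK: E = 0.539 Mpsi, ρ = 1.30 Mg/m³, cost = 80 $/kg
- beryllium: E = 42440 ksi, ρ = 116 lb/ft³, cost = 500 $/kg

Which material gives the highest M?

In SI units:
  silicon nitride: E = 293.0 GPa, ρ = 3270 kg/m³, cost = 99.21 $/kg
  nylon: E = 3.222 GPa, ρ = 1147 kg/m³, cost = 5.071 $/kg
  copper: E = 116.7 GPa, ρ = 8936 kg/m³, cost = 6.160 $/kg
  PEEK: E = 3.716 GPa, ρ = 1300 kg/m³, cost = 80.00 $/kg
  beryllium: E = 292.6 GPa, ρ = 1858 kg/m³, cost = 500.0 $/kg
  copper: M = 2.12 MN·m per $
  silicon nitride: M = 0.903 MN·m per $
  nylon: M = 0.554 MN·m per $
  beryllium: M = 0.315 MN·m per $
  PEEK: M = 0.0357 MN·m per $
Copper has the largest M.

copper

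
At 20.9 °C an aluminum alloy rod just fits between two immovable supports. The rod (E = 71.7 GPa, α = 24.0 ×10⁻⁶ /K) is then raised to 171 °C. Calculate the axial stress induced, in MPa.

ΔT = 150.1 K. Constrained thermal stress σ = E·α·ΔT = 71.70×10³ MPa × 24.0×10⁻⁶ × 150.1 = 258 MPa (compressive).

258 MPa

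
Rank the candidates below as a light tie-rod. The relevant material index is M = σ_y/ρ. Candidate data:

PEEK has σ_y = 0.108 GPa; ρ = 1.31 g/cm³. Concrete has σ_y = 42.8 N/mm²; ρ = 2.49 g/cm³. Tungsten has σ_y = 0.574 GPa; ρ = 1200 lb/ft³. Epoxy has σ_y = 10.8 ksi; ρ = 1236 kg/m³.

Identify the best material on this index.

PEEK

In SI units:
  PEEK: σ_y = 108.0 MPa, ρ = 1310 kg/m³
  concrete: σ_y = 42.80 MPa, ρ = 2490 kg/m³
  tungsten: σ_y = 574.0 MPa, ρ = 19220 kg/m³
  epoxy: σ_y = 74.46 MPa, ρ = 1236 kg/m³
  PEEK: M = 82.4 kN·m/kg
  epoxy: M = 60.2 kN·m/kg
  tungsten: M = 29.9 kN·m/kg
  concrete: M = 17.2 kN·m/kg
PEEK has the largest M.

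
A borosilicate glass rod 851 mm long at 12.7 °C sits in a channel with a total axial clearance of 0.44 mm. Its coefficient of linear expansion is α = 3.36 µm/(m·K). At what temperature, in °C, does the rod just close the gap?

167 °C

α·L₀·ΔT = 0.44 mm ⇒ ΔT = 0.44 / (3.36×10⁻⁶ × 851.0) = 153.9 K.
T = 12.7 + 153.9 = 166.6 °C.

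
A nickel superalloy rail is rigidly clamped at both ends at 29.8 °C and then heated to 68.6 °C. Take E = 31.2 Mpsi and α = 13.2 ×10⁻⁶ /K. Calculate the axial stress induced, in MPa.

E = 31.2 Mpsi = 215.1 GPa.
ΔT = 38.80 K. Constrained thermal stress σ = E·α·ΔT = 215.1×10³ MPa × 13.2×10⁻⁶ × 38.80 = 110 MPa (compressive).

110 MPa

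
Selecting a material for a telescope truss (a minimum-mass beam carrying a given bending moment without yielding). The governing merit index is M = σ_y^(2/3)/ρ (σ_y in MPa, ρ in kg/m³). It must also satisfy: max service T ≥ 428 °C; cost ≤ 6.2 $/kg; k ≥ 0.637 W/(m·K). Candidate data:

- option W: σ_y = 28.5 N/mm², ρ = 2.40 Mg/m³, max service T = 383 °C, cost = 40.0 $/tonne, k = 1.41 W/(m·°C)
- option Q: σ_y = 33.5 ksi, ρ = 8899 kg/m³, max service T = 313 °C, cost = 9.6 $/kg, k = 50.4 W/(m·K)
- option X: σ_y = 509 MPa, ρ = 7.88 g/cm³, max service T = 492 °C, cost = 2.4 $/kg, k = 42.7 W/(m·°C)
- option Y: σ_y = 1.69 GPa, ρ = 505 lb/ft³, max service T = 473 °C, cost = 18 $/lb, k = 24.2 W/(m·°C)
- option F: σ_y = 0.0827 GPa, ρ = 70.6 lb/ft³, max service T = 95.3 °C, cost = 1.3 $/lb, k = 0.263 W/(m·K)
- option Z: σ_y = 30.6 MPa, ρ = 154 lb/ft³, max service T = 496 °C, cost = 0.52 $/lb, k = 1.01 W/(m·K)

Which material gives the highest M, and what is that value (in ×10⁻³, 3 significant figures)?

option X, M = 8.09×10⁻³

Screen on constraints: max service T ≥ 428 °C; cost ≤ 6.2 $/kg; k ≥ 0.637 W/(m·K). Survivors: option X, option Z.
In SI units:
  option X: σ_y = 509.0 MPa, ρ = 7880 kg/m³
  option Z: σ_y = 30.60 MPa, ρ = 2467 kg/m³
  option X: M = 8.09×10⁻³
  option Z: M = 3.97×10⁻³
The maximum is for option X.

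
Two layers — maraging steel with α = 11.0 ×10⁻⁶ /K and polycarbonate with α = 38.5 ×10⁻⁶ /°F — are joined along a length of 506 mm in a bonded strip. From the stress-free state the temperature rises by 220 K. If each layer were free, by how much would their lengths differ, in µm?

polycarbonate: α = 38.5×10⁻⁶/°F × 9/5 = 69.3×10⁻⁶/K.
Δα = |11.0 − 69.3|×10⁻⁶/K = 58.3×10⁻⁶/K.
ΔL_mismatch = Δα·L·ΔT = 58.3×10⁻⁶ × 506.0 mm × 220.0 K = 6490 µm.

6490 µm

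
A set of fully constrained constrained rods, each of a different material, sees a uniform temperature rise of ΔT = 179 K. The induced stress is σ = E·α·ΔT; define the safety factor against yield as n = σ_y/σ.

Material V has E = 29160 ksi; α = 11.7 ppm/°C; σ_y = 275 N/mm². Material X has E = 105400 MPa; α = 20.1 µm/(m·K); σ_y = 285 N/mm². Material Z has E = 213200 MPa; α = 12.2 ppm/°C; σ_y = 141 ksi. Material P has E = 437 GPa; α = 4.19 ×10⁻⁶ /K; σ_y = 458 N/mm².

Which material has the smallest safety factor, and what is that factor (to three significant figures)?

In consistent units (E in GPa, α in ×10⁻⁶/K, σ_y in MPa):
  material V: E = 201.1, α = 11.7, σ_y = 275.0 → σ = 421 MPa, n = 0.653
  material X: E = 105.4, α = 20.1, σ_y = 285.0 → σ = 379 MPa, n = 0.752
  material Z: E = 213.2, α = 12.2, σ_y = 972.2 → σ = 466 MPa, n = 2.09
  material P: E = 437.0, α = 4.19, σ_y = 458.0 → σ = 328 MPa, n = 1.40
The minimum is material V at n = 0.653.

material V, n = 0.653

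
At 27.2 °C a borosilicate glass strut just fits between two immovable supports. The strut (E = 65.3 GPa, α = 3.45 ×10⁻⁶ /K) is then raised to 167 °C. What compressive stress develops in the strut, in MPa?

ΔT = 139.8 K. Constrained thermal stress σ = E·α·ΔT = 65.30×10³ MPa × 3.45×10⁻⁶ × 139.8 = 31.5 MPa (compressive).

31.5 MPa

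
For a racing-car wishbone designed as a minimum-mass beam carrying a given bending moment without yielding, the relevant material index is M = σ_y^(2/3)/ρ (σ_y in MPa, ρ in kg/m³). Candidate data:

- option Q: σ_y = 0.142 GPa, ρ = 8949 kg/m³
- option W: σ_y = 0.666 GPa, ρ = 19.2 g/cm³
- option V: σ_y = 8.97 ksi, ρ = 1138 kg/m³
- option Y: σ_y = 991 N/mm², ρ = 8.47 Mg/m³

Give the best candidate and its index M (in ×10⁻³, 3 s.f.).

Normalizing units and computing the index:
  option Q: σ_y = 142.0 MPa, ρ = 8949 kg/m³
  option W: σ_y = 666.0 MPa, ρ = 19200 kg/m³
  option V: σ_y = 61.85 MPa, ρ = 1138 kg/m³
  option Y: σ_y = 991.0 MPa, ρ = 8470 kg/m³
  option V: M = 13.7×10⁻³
  option Y: M = 11.7×10⁻³
  option W: M = 3.97×10⁻³
  option Q: M = 3.04×10⁻³
The maximum is for option V.

option V, M = 13.7×10⁻³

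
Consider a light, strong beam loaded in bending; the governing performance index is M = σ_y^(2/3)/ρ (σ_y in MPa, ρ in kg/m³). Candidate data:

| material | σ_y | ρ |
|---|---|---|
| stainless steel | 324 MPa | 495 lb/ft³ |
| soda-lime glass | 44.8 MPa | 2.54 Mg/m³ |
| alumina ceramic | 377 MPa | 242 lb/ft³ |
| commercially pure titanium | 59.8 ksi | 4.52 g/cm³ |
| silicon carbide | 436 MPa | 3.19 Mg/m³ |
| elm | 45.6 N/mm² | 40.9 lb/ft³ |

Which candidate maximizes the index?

elm

After converting to SI:
  stainless steel: σ_y = 324.0 MPa, ρ = 7929 kg/m³
  soda-lime glass: σ_y = 44.80 MPa, ρ = 2540 kg/m³
  alumina ceramic: σ_y = 377.0 MPa, ρ = 3876 kg/m³
  commercially pure titanium: σ_y = 412.3 MPa, ρ = 4520 kg/m³
  silicon carbide: σ_y = 436.0 MPa, ρ = 3190 kg/m³
  elm: σ_y = 45.60 MPa, ρ = 655.2 kg/m³
  elm: M = 19.5×10⁻³
  silicon carbide: M = 18.0×10⁻³
  alumina ceramic: M = 13.5×10⁻³
  commercially pure titanium: M = 12.3×10⁻³
  stainless steel: M = 5.95×10⁻³
  soda-lime glass: M = 4.97×10⁻³
Elm ranks first.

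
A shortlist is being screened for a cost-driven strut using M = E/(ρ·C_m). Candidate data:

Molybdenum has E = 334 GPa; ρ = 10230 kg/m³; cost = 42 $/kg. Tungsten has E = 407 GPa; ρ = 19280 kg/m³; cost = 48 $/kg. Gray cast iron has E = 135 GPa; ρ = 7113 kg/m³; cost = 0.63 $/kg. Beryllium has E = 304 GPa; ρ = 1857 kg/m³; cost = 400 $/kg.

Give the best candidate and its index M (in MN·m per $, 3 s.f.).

Computing M directly (units already consistent):
  gray cast iron: M = 30.1 MN·m per $
  molybdenum: M = 0.777 MN·m per $
  tungsten: M = 0.440 MN·m per $
  beryllium: M = 0.409 MN·m per $
The maximum is for gray cast iron.

gray cast iron, M = 30.1 MN·m per $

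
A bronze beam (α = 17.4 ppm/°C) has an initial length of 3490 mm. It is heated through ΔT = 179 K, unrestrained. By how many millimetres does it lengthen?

10.9 mm

ΔL = α·L₀·ΔT = 17.4×10⁻⁶ × 3490 mm × 179.0 K = 10.9 mm.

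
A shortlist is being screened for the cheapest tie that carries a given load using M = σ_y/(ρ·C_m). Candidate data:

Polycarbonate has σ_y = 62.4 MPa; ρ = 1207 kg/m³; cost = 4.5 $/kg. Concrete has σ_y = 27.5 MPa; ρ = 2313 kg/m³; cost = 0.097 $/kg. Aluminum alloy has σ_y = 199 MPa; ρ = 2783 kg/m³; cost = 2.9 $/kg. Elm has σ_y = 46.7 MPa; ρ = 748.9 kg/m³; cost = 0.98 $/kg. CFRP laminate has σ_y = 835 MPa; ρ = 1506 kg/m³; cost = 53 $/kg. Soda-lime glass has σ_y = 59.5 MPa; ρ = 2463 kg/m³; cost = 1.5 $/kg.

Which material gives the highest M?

Evaluate M for each candidate:
  concrete: M = 123 kN·m per $
  elm: M = 63.6 kN·m per $
  aluminum alloy: M = 24.7 kN·m per $
  soda-lime glass: M = 16.1 kN·m per $
  polycarbonate: M = 11.5 kN·m per $
  CFRP laminate: M = 10.5 kN·m per $
Highest index: concrete.

concrete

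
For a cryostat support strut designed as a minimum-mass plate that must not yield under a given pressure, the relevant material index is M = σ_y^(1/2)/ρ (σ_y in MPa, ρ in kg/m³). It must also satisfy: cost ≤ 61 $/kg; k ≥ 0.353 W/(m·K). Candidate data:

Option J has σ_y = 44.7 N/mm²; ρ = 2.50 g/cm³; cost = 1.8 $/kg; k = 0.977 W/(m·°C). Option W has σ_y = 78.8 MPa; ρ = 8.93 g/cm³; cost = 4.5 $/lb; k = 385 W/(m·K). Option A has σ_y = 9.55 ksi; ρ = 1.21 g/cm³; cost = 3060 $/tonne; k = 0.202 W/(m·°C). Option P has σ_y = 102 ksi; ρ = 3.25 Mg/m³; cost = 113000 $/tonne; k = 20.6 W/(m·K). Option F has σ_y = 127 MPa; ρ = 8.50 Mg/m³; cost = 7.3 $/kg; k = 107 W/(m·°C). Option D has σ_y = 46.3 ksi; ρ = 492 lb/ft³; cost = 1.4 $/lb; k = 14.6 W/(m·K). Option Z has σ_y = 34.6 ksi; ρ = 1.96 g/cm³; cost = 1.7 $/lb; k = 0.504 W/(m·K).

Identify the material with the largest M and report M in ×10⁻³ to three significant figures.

Screen on constraints: cost ≤ 61 $/kg; k ≥ 0.353 W/(m·K). Survivors: option J, option W, option F, option D, option Z.
In SI units:
  option J: σ_y = 44.70 MPa, ρ = 2500 kg/m³
  option W: σ_y = 78.80 MPa, ρ = 8930 kg/m³
  option F: σ_y = 127.0 MPa, ρ = 8500 kg/m³
  option D: σ_y = 319.2 MPa, ρ = 7881 kg/m³
  option Z: σ_y = 238.6 MPa, ρ = 1960 kg/m³
  option Z: M = 7.88×10⁻³
  option J: M = 2.67×10⁻³
  option D: M = 2.27×10⁻³
  option F: M = 1.33×10⁻³
  option W: M = 0.994×10⁻³
Option Z has the largest M.

option Z, M = 7.88×10⁻³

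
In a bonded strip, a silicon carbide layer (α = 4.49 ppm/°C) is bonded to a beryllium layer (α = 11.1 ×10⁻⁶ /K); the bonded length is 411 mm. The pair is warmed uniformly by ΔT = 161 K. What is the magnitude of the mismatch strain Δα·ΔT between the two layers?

Δα = |4.49 − 11.1|×10⁻⁶/K = 6.61×10⁻⁶/K.
Mismatch strain = Δα·ΔT = 6.61×10⁻⁶ × 161.0 = 1.06×10⁻³.

1.06×10⁻³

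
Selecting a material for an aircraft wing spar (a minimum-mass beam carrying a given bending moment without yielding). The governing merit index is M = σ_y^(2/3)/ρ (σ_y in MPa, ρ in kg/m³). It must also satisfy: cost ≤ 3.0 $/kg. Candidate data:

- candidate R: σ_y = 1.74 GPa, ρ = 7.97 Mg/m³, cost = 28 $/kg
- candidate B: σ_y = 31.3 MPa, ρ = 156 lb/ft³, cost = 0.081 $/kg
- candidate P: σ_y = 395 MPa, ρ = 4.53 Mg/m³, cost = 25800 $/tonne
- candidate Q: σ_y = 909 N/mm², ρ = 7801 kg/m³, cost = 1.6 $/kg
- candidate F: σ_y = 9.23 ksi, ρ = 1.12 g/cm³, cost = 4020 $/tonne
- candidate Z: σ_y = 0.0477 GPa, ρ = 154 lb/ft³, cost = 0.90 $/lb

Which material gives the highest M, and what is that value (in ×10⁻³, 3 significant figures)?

candidate Q, M = 12.0×10⁻³

Screen on constraints: cost ≤ 3.0 $/kg. Survivors: candidate B, candidate Q, candidate Z.
Normalizing units and computing the index:
  candidate B: σ_y = 31.30 MPa, ρ = 2499 kg/m³
  candidate Q: σ_y = 909.0 MPa, ρ = 7801 kg/m³
  candidate Z: σ_y = 47.70 MPa, ρ = 2467 kg/m³
  candidate Q: M = 12.0×10⁻³
  candidate Z: M = 5.33×10⁻³
  candidate B: M = 3.97×10⁻³
Candidate Q ranks first.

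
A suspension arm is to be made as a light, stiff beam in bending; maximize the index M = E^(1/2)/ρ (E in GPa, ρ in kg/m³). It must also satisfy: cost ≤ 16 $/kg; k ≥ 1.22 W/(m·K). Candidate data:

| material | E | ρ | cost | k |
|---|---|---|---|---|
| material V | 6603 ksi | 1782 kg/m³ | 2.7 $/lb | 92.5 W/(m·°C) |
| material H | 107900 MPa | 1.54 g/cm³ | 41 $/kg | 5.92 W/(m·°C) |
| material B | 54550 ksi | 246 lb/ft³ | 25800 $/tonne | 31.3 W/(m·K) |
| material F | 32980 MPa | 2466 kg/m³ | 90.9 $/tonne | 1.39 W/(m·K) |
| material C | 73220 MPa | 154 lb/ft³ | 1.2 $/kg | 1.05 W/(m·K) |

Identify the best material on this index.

Screen on constraints: cost ≤ 16 $/kg; k ≥ 1.22 W/(m·K). Survivors: material V, material F.
Putting every candidate on a common basis:
  material V: E = 45.53 GPa, ρ = 1782 kg/m³
  material F: E = 32.98 GPa, ρ = 2466 kg/m³
  material V: M = 3.79×10⁻³
  material F: M = 2.33×10⁻³
Material V ranks first.

material V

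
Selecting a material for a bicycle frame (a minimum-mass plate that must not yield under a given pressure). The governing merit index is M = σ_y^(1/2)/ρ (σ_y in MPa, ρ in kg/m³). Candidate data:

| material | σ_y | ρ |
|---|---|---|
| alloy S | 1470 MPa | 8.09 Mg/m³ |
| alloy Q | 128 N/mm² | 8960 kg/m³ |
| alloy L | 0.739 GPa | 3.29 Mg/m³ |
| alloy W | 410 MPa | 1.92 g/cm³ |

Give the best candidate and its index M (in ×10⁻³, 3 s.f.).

alloy W, M = 10.5×10⁻³

After converting to SI:
  alloy S: σ_y = 1470 MPa, ρ = 8090 kg/m³
  alloy Q: σ_y = 128.0 MPa, ρ = 8960 kg/m³
  alloy L: σ_y = 739.0 MPa, ρ = 3290 kg/m³
  alloy W: σ_y = 410.0 MPa, ρ = 1920 kg/m³
  alloy W: M = 10.5×10⁻³
  alloy L: M = 8.26×10⁻³
  alloy S: M = 4.74×10⁻³
  alloy Q: M = 1.26×10⁻³
Alloy W ranks first.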